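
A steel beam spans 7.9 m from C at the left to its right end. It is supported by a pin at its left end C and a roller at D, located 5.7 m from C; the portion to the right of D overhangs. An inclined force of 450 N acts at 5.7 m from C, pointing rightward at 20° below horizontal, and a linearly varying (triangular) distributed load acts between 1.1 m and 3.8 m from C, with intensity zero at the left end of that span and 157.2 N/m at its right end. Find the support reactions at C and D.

C_x = -422.9 N, C_y = 104.2 N, D_y = 261.9 N

Resultant of the triangular load: ½ × 157.2 × 2.7 = 212.22 N, acting at 2.9 m from C (one-third of the span from the peak).
Taking moments about C: D_y·5.7 − 450·sin20°·5.7 − (½·157.2·2.7)·2.9 = 0 → D_y = 1492.72/5.7 = 261.881 ≈ 261.9 N.
ΣF_y = 0: C_y + 261.881 − 450·sin20° − ½·157.2·2.7 = 0 → C_y = 104.2 N.
ΣF_x = 0: C_x + 450·cos20° = 0 → C_x = -422.9 N.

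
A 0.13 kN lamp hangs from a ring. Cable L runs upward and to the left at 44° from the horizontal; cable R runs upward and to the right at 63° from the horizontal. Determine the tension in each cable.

ΣF_x = 0: −T_L·cos44° + T_R·cos63° = 0 → T_R = 1.58448·T_L.
ΣF_y = 0: T_L·sin44° + T_R·sin63° = 0.13.
Substitute: T_L·(0.694658 + 1.58448·0.891007) = 0.13 → T_L = 0.0617155 ≈ 0.06172 kN.
Then T_R = 1.58448 × 0.0617155 = 0.09779 kN.

T_L = 0.06172 kN, T_R = 0.09779 kN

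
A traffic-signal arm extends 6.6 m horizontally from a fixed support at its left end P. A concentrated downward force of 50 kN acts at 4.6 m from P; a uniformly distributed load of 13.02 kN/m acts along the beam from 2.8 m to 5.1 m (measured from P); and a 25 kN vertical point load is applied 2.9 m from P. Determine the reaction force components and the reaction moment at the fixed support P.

Resultant of the distributed load: 13.02 × 2.3 = 29.946 kN at 3.95 m from P.
ΣF_x = 0: P_x = 0.
ΣF_y = 0: P_y − 50 − 13.02·2.3 − 25 = 0 → P_y = 104.9 kN.
ΣM about P: M_P − 50·4.6 − (13.02·2.3)·3.95 − 25·2.9 = 0 → M_P = 420.8 kN·m.

P_x = 0, P_y = 104.9 kN, M_P = 420.8 kN·m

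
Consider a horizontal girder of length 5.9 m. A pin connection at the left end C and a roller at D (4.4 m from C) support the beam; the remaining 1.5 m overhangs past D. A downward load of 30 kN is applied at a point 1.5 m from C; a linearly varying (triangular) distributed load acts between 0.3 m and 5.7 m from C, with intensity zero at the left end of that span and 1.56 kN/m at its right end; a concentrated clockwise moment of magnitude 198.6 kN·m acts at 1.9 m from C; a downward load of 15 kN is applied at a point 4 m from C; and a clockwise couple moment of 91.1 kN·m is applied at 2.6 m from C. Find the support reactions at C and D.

Resultant of the triangular load: ½ × 1.56 × 5.4 = 4.212 kN, acting at 3.9 m from C (one-third of the span from the peak).
Moments about C: D_y·4.4 − 30·1.5 − (½·1.56·5.4)·3.9 − 198.6 − 15·4 − 91.1 = 0 → D_y = 411.1268/4.4 = 93.4379 ≈ 93.44 kN.
ΣF_y = 0: C_y + 93.4379 − 30 − ½·1.56·5.4 − 15 = 0 → C_y = -44.23 kN.
ΣF_x = 0: no horizontal applied forces, so C_x = 0.

C_x = 0, C_y = -44.23 kN, D_y = 93.44 kN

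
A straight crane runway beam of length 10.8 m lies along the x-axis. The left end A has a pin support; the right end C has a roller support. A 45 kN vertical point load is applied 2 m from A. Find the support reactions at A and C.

A_x = 0, A_y = 36.67 kN, C_y = 8.333 kN

Taking moments about A: C_y·10.8 − 45·2 = 0 → C_y = 90/10.8 = 8.33333 ≈ 8.333 kN.
ΣF_y = 0: A_y + 8.33333 − 45 = 0 → A_y = 36.67 kN.
ΣF_x = 0: no horizontal applied forces, so A_x = 0.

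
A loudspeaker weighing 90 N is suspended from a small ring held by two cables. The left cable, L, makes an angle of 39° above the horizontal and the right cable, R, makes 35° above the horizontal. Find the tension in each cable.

ΣF_x = 0: −T_L·cos39° + T_R·cos35° = 0 → T_R = 0.94872·T_L.
ΣF_y = 0: T_L·sin39° + T_R·sin35° = 90.
Substitute: T_L·(0.62932 + 0.94872·0.573576) = 90 → T_L = 76.6948 ≈ 76.69 N.
Then T_R = 0.94872 × 76.6948 = 72.76 N.

T_L = 76.69 N, T_R = 72.76 N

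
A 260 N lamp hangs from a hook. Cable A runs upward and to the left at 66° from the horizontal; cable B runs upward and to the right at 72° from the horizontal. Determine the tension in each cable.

T_A = 120.1 N, T_B = 158.0 N

ΣF_x = 0: −T_A·cos66° + T_B·cos72° = 0 → T_B = 1.31623·T_A.
ΣF_y = 0: T_A·sin66° + T_B·sin72° = 260.
Substitute: T_A·(0.913545 + 1.31623·0.951057) = 260 → T_A = 120.073 ≈ 120.1 N.
Then T_B = 1.31623 × 120.073 = 158.0 N.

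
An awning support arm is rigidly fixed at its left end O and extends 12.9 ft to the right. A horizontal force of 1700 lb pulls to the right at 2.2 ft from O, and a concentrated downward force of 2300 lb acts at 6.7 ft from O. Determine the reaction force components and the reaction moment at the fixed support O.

O_x = -1700 lb, O_y = 2300 lb, M_O = 15410 lb·ft

ΣF_x = 0: O_x + 1700 = 0 → O_x = -1700 lb.
ΣF_y = 0: O_y − 2300 = 0 → O_y = 2300 lb.
ΣM about O: M_O − 2300·6.7 = 0 → M_O = 15410 lb·ft.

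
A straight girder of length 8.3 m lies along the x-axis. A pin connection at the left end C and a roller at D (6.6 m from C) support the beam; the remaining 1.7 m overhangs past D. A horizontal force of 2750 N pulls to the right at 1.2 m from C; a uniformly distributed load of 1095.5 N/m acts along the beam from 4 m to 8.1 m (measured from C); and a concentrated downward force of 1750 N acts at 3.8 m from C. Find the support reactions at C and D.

C_x = -2750 N, C_y = 1117 N, D_y = 5125 N

Resultant of the distributed load: 1095.5 × 4.1 = 4491.55 N at 6.05 m from C.
ΣM about C: D_y·6.6 − (1095.5·4.1)·6.05 − 1750·3.8 = 0 → D_y = 33823.8775/6.6 = 5124.83 ≈ 5125 N.
ΣF_y = 0: C_y + 5124.83 − 1095.5·4.1 − 1750 = 0 → C_y = 1117 N.
ΣF_x = 0: C_x + 2750 = 0 → C_x = -2750 N.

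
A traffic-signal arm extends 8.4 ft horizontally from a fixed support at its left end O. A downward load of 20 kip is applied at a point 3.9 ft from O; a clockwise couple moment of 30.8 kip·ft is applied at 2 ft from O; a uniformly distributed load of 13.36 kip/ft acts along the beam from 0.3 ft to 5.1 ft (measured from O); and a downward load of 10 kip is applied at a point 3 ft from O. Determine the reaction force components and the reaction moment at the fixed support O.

O_x = 0, O_y = 94.13 kip, M_O = 311.9 kip·ft

Resultant of the distributed load: 13.36 × 4.8 = 64.128 kip at 2.7 ft from O.
ΣF_x = 0: O_x = 0.
ΣF_y = 0: O_y − 20 − 13.36·4.8 − 10 = 0 → O_y = 94.13 kip.
ΣM about O: M_O − 20·3.9 − 30.8 − (13.36·4.8)·2.7 − 10·3 = 0 → M_O = 311.9 kip·ft.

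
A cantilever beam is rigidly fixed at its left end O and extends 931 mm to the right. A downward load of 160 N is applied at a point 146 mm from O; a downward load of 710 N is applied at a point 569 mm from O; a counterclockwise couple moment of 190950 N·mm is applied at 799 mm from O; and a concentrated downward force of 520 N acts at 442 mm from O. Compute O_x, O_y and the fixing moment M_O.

ΣF_x = 0: O_x = 0.
ΣF_y = 0: O_y − 160 − 710 − 520 = 0 → O_y = 1390 N.
ΣM about O: M_O − 160·146 − 710·569 + 190950 − 520·442 = 0 → M_O = 466200 N·mm.

O_x = 0, O_y = 1390 N, M_O = 466200 N·mm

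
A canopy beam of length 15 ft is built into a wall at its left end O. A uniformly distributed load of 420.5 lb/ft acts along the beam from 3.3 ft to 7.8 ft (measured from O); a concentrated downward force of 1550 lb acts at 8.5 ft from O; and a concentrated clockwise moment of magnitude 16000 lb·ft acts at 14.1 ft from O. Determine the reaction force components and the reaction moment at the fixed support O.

O_x = 0, O_y = 3442 lb, M_O = 39680 lb·ft

Resultant of the distributed load: 420.5 × 4.5 = 1892.25 lb at 5.55 ft from O.
ΣF_x = 0: O_x = 0.
ΣF_y = 0: O_y − 420.5·4.5 − 1550 = 0 → O_y = 3442 lb.
ΣM about O: M_O − (420.5·4.5)·5.55 − 1550·8.5 − 16000 = 0 → M_O = 39680 lb·ft.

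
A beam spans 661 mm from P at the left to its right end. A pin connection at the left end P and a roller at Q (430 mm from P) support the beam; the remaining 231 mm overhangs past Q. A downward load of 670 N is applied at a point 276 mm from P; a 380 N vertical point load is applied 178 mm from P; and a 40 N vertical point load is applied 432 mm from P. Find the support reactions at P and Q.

P_x = 0, P_y = 462.5 N, Q_y = 627.5 N

Taking moments about P: Q_y·430 − 670·276 − 380·178 − 40·432 = 0 → Q_y = 269840/430 = 627.535 ≈ 627.5 N.
ΣF_y = 0: P_y + 627.535 − 670 − 380 − 40 = 0 → P_y = 462.5 N.
ΣF_x = 0: no horizontal applied forces, so P_x = 0.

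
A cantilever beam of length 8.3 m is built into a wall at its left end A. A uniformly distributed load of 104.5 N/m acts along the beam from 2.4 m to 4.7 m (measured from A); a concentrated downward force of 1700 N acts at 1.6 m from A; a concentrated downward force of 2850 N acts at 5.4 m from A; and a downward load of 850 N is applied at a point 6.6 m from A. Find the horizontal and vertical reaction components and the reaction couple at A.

Resultant of the distributed load: 104.5 × 2.3 = 240.35 N at 3.55 m from A.
ΣF_x = 0: A_x = 0.
ΣF_y = 0: A_y − 104.5·2.3 − 1700 − 2850 − 850 = 0 → A_y = 5640 N.
ΣM about A: M_A − (104.5·2.3)·3.55 − 1700·1.6 − 2850·5.4 − 850·6.6 = 0 → M_A = 24570 N·m.

A_x = 0, A_y = 5640 N, M_A = 24570 N·m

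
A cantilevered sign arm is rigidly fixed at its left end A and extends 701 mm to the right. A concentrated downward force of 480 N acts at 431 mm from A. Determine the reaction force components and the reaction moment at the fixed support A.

A_x = 0, A_y = 480.0 N, M_A = 206900 N·mm

ΣF_x = 0: A_x = 0.
ΣF_y = 0: A_y − 480 = 0 → A_y = 480.0 N.
ΣM about A: M_A − 480·431 = 0 → M_A = 206900 N·mm.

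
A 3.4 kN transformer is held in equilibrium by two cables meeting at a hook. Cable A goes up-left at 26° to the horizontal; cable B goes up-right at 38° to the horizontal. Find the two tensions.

ΣF_x = 0: −T_A·cos26° + T_B·cos38° = 0 → T_B = 1.14059·T_A.
ΣF_y = 0: T_A·sin26° + T_B·sin38° = 3.4.
Substitute: T_A·(0.438371 + 1.14059·0.615661) = 3.4 → T_A = 2.98092 ≈ 2.981 kN.
Then T_B = 1.14059 × 2.98092 = 3.400 kN.

T_A = 2.981 kN, T_B = 3.400 kN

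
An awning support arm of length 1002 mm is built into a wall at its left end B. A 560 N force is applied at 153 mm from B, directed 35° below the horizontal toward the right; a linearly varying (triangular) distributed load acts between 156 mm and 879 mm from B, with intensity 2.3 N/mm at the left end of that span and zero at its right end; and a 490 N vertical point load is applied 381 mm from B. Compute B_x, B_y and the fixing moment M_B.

B_x = -458.7 N, B_y = 1643 N, M_B = 565900 N·mm

Resultant of the triangular load: ½ × 2.3 × 723 = 831.45 N, acting at 397 mm from B (one-third of the span from the peak).
ΣF_x = 0: B_x + 560·cos35° = 0 → B_x = -458.7 N.
ΣF_y = 0: B_y − 560·sin35° − ½·2.3·723 − 490 = 0 → B_y = 1643 N.
ΣM about B: M_B − 560·sin35°·153 − (½·2.3·723)·397 − 490·381 = 0 → M_B = 565900 N·mm.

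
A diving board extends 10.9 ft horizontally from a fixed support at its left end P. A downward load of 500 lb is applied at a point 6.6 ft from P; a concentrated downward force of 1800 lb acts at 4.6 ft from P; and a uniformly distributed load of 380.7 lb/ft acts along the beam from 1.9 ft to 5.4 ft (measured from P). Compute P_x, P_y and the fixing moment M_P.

Resultant of the distributed load: 380.7 × 3.5 = 1332.45 lb at 3.65 ft from P.
ΣF_x = 0: P_x = 0.
ΣF_y = 0: P_y − 500 − 1800 − 380.7·3.5 = 0 → P_y = 3632 lb.
ΣM about P: M_P − 500·6.6 − 1800·4.6 − (380.7·3.5)·3.65 = 0 → M_P = 16440 lb·ft.

P_x = 0, P_y = 3632 lb, M_P = 16440 lb·ft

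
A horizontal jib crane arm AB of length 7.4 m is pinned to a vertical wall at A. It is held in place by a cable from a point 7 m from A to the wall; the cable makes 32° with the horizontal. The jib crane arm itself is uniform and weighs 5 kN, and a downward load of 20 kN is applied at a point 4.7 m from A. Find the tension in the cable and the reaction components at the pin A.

ΣM about A: T·sin32°·7 − 5·3.7 − 20·4.7 = 0 → T = 112.5/(7·0.529919) = 30.3281 ≈ 30.33 kN.
ΣF_x = 0: A_x − T·cos32° = 0 → A_x = 30.3281 × 0.848048 = 25.72 kN.
ΣF_y = 0: A_y + T·sin32° − 5 − 20 = 0 → A_y = 25 − 30.3281 × 0.529919 = 8.929 kN.

T = 30.33 kN, A_x = 25.72 kN, A_y = 8.929 kN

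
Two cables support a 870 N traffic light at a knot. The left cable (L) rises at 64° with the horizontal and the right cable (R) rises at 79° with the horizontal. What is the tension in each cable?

T_L = 275.8 N, T_R = 633.7 N

ΣF_x = 0: −T_L·cos64° + T_R·cos79° = 0 → T_R = 2.29743·T_L.
ΣF_y = 0: T_L·sin64° + T_R·sin79° = 870.
Substitute: T_L·(0.898794 + 2.29743·0.981627) = 870 → T_L = 275.839 ≈ 275.8 N.
Then T_R = 2.29743 × 275.839 = 633.7 N.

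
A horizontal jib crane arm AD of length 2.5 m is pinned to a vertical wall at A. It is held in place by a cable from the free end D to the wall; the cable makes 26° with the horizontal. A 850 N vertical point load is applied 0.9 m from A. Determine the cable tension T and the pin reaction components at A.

ΣM about A: T·sin26°·2.5 − 850·0.9 = 0 → T = 765/(2.5·0.438371) = 698.039 ≈ 698.0 N.
ΣF_x = 0: A_x − T·cos26° = 0 → A_x = 698.039 × 0.898794 = 627.4 N.
ΣF_y = 0: A_y + T·sin26° − 850 = 0 → A_y = 850 − 698.039 × 0.438371 = 544.0 N.

T = 698.0 N, A_x = 627.4 N, A_y = 544.0 N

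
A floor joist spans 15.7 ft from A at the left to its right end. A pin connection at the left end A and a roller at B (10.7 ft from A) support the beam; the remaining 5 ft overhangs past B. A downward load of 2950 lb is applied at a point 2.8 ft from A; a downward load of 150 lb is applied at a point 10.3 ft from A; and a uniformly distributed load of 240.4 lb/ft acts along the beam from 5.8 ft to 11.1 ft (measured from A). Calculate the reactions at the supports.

A_x = 0, A_y = 2452 lb, B_y = 1923 lb

Resultant of the distributed load: 240.4 × 5.3 = 1274.12 lb at 8.45 ft from A.
Moments about A: B_y·10.7 − 2950·2.8 − 150·10.3 − (240.4·5.3)·8.45 = 0 → B_y = 20571.314/10.7 = 1922.55 ≈ 1923 lb.
ΣF_y = 0: A_y + 1922.55 − 2950 − 150 − 240.4·5.3 = 0 → A_y = 2452 lb.
ΣF_x = 0: no horizontal applied forces, so A_x = 0.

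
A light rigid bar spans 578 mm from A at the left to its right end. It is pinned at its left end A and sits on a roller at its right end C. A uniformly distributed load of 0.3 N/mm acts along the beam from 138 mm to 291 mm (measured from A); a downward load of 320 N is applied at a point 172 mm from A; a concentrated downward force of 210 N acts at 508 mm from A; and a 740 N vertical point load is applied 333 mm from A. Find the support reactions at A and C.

A_x = 0, A_y = 592.7 N, C_y = 723.2 N

Resultant of the distributed load: 0.3 × 153 = 45.9 N at 214.5 mm from A.
Taking moments about A: C_y·578 − (0.3·153)·214.5 − 320·172 − 210·508 − 740·333 = 0 → C_y = 417985.55/578 = 723.158 ≈ 723.2 N.
ΣF_y = 0: A_y + 723.158 − 0.3·153 − 320 − 210 − 740 = 0 → A_y = 592.7 N.
ΣF_x = 0: no horizontal applied forces, so A_x = 0.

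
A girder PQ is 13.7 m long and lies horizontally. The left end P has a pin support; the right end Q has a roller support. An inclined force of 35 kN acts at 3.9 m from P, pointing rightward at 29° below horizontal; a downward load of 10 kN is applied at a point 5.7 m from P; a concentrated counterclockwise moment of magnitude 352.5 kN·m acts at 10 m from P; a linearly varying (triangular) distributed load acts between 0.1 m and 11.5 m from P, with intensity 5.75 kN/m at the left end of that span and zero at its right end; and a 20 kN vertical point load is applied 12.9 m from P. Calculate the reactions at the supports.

Resultant of the triangular load: ½ × 5.75 × 11.4 = 32.775 kN, acting at 3.9 m from P (one-third of the span from the peak).
Moments about P: Q_y·13.7 − 35·sin29°·3.9 − 10·5.7 + 352.5 − (½·5.75·11.4)·3.9 − 20·12.9 = 0 → Q_y = 156.499/13.7 = 11.4233 ≈ 11.42 kN.
ΣF_y = 0: P_y + 11.4233 − 35·sin29° − 10 − ½·5.75·11.4 − 20 = 0 → P_y = 68.32 kN.
ΣF_x = 0: P_x + 35·cos29° = 0 → P_x = -30.61 kN.

P_x = -30.61 kN, P_y = 68.32 kN, Q_y = 11.42 kN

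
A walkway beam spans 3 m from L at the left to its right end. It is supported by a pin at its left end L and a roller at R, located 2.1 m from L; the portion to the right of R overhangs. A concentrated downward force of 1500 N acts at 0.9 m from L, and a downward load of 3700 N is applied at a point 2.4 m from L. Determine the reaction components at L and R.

Moments about L: R_y·2.1 − 1500·0.9 − 3700·2.4 = 0 → R_y = 10230/2.1 = 4871.43 ≈ 4871 N.
ΣF_y = 0: L_y + 4871.43 − 1500 − 3700 = 0 → L_y = 328.6 N.
ΣF_x = 0: no horizontal applied forces, so L_x = 0.

L_x = 0, L_y = 328.6 N, R_y = 4871 N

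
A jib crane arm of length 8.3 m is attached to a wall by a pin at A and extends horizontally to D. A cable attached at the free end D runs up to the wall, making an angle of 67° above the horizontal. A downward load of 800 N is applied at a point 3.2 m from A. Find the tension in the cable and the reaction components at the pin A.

T = 335.1 N, A_x = 130.9 N, A_y = 491.6 N

ΣM about A: T·sin67°·8.3 − 800·3.2 = 0 → T = 2560/(8.3·0.920505) = 335.07 ≈ 335.1 N.
ΣF_x = 0: A_x − T·cos67° = 0 → A_x = 335.07 × 0.390731 = 130.9 N.
ΣF_y = 0: A_y + T·sin67° − 800 = 0 → A_y = 800 − 335.07 × 0.920505 = 491.6 N.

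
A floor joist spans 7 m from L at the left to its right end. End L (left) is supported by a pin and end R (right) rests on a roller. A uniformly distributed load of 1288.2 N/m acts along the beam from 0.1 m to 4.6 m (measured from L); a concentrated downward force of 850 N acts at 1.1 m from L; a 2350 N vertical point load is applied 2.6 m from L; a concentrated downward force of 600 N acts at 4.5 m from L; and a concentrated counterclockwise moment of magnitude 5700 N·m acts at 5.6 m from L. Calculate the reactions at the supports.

L_x = 0, L_y = 7073 N, R_y = 2524 N

Resultant of the distributed load: 1288.2 × 4.5 = 5796.9 N at 2.35 m from L.
Moments about L: R_y·7 − (1288.2·4.5)·2.35 − 850·1.1 − 2350·2.6 − 600·4.5 + 5700 = 0 → R_y = 17667.715/7 = 2523.96 ≈ 2524 N.
ΣF_y = 0: L_y + 2523.96 − 1288.2·4.5 − 850 − 2350 − 600 = 0 → L_y = 7073 N.
ΣF_x = 0: no horizontal applied forces, so L_x = 0.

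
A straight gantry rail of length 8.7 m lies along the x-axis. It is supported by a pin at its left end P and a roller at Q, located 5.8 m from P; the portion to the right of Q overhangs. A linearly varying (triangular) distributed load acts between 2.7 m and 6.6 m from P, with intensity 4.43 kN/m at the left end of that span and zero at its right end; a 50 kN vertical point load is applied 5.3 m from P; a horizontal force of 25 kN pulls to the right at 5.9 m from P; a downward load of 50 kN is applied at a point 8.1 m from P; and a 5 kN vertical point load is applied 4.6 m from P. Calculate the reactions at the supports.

P_x = -25.00 kN, P_y = -11.80 kN, Q_y = 125.4 kN

Resultant of the triangular load: ½ × 4.43 × 3.9 = 8.6385 kN, acting at 4 m from P (one-third of the span from the peak).
ΣM about P: Q_y·5.8 − (½·4.43·3.9)·4 − 50·5.3 − 50·8.1 − 5·4.6 = 0 → Q_y = 727.554/5.8 = 125.44 ≈ 125.4 kN.
ΣF_y = 0: P_y + 125.44 − ½·4.43·3.9 − 50 − 50 − 5 = 0 → P_y = -11.80 kN.
ΣF_x = 0: P_x + 25 = 0 → P_x = -25.00 kN.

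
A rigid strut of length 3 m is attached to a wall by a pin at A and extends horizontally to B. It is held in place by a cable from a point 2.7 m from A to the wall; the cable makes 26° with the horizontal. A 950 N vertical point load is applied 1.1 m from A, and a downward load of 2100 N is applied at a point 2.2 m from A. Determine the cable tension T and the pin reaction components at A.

T = 4786 N, A_x = 4302 N, A_y = 951.9 N

ΣM about A: T·sin26°·2.7 − 950·1.1 − 2100·2.2 = 0 → T = 5665/(2.7·0.438371) = 4786.24 ≈ 4786 N.
ΣF_x = 0: A_x − T·cos26° = 0 → A_x = 4786.24 × 0.898794 = 4302 N.
ΣF_y = 0: A_y + T·sin26° − 950 − 2100 = 0 → A_y = 3050 − 4786.24 × 0.438371 = 951.9 N.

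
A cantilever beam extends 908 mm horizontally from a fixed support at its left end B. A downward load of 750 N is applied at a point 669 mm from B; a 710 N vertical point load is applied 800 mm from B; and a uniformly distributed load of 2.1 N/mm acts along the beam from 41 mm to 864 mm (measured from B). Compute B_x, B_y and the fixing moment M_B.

B_x = 0, B_y = 3188 N, M_B = 1852000 N·mm

Resultant of the distributed load: 2.1 × 823 = 1728.3 N at 452.5 mm from B.
ΣF_x = 0: B_x = 0.
ΣF_y = 0: B_y − 750 − 710 − 2.1·823 = 0 → B_y = 3188 N.
ΣM about B: M_B − 750·669 − 710·800 − (2.1·823)·452.5 = 0 → M_B = 1852000 N·mm.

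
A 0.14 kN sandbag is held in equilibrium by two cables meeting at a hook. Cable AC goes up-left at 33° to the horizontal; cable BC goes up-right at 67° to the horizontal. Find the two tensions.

T_AC = 0.05555 kN, T_BC = 0.1192 kN

ΣF_x = 0: −T_AC·cos33° + T_BC·cos67° = 0 → T_BC = 2.14641·T_AC.
ΣF_y = 0: T_AC·sin33° + T_BC·sin67° = 0.14.
Substitute: T_AC·(0.544639 + 2.14641·0.920505) = 0.14 → T_AC = 0.0555463 ≈ 0.05555 kN.
Then T_BC = 2.14641 × 0.0555463 = 0.1192 kN.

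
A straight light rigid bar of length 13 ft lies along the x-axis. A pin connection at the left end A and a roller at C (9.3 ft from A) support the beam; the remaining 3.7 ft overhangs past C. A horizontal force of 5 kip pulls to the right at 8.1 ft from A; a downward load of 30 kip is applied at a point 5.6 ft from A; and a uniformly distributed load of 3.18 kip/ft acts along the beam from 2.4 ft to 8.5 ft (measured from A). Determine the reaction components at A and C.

Resultant of the distributed load: 3.18 × 6.1 = 19.398 kip at 5.45 ft from A.
Taking moments about A: C_y·9.3 − 30·5.6 − (3.18·6.1)·5.45 = 0 → C_y = 273.7191/9.3 = 29.4322 ≈ 29.43 kip.
ΣF_y = 0: A_y + 29.4322 − 30 − 3.18·6.1 = 0 → A_y = 19.97 kip.
ΣF_x = 0: A_x + 5 = 0 → A_x = -5.000 kip.

A_x = -5.000 kip, A_y = 19.97 kip, C_y = 29.43 kip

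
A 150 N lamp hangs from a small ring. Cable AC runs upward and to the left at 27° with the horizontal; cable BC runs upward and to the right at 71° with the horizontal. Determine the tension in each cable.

T_AC = 49.32 N, T_BC = 135.0 N

ΣF_x = 0: −T_AC·cos27° + T_BC·cos71° = 0 → T_BC = 2.73677·T_AC.
ΣF_y = 0: T_AC·sin27° + T_BC·sin71° = 150.
Substitute: T_AC·(0.45399 + 2.73677·0.945519) = 150 → T_AC = 49.3152 ≈ 49.32 N.
Then T_BC = 2.73677 × 49.3152 = 135.0 N.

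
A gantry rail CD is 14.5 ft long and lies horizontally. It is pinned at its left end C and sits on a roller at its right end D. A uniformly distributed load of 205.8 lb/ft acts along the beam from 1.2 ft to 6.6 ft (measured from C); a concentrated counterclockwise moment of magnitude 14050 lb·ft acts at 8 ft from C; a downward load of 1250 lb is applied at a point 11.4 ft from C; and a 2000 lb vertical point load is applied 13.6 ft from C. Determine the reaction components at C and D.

C_x = 0, C_y = 2173 lb, D_y = 2189 lb

Resultant of the distributed load: 205.8 × 5.4 = 1111.32 lb at 3.9 ft from C.
ΣM about C: D_y·14.5 − (205.8·5.4)·3.9 + 14050 − 1250·11.4 − 2000·13.6 = 0 → D_y = 31734.148/14.5 = 2188.56 ≈ 2189 lb.
ΣF_y = 0: C_y + 2188.56 − 205.8·5.4 − 1250 − 2000 = 0 → C_y = 2173 lb.
ΣF_x = 0: no horizontal applied forces, so C_x = 0.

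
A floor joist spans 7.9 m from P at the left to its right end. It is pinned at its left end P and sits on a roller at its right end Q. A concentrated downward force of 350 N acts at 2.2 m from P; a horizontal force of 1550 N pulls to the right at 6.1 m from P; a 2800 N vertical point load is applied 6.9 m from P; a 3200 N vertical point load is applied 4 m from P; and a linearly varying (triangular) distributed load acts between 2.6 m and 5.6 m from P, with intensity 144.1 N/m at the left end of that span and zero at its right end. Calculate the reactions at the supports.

Resultant of the triangular load: ½ × 144.1 × 3 = 216.15 N, acting at 3.6 m from P (one-third of the span from the peak).
Taking moments about P: Q_y·7.9 − 350·2.2 − 2800·6.9 − 3200·4 − (½·144.1·3)·3.6 = 0 → Q_y = 33668.14/7.9 = 4261.79 ≈ 4262 N.
ΣF_y = 0: P_y + 4261.79 − 350 − 2800 − 3200 − ½·144.1·3 = 0 → P_y = 2304 N.
ΣF_x = 0: P_x + 1550 = 0 → P_x = -1550 N.

P_x = -1550 N, P_y = 2304 N, Q_y = 4262 N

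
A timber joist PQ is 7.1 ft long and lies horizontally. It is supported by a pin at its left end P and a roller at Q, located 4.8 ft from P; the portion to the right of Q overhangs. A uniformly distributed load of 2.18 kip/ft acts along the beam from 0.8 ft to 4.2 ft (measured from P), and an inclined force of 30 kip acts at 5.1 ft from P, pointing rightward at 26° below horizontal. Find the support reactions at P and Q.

P_x = -26.96 kip, P_y = 2.730 kip, Q_y = 17.83 kip

Resultant of the distributed load: 2.18 × 3.4 = 7.412 kip at 2.5 ft from P.
Taking moments about P: Q_y·4.8 − (2.18·3.4)·2.5 − 30·sin26°·5.1 = 0 → Q_y = 85.6008/4.8 = 17.8335 ≈ 17.83 kip.
ΣF_y = 0: P_y + 17.8335 − 2.18·3.4 − 30·sin26° = 0 → P_y = 2.730 kip.
ΣF_x = 0: P_x + 30·cos26° = 0 → P_x = -26.96 kip.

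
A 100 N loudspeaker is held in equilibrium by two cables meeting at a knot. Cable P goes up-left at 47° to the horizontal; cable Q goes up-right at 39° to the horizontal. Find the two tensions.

ΣF_x = 0: −T_P·cos47° + T_Q·cos39° = 0 → T_Q = 0.877568·T_P.
ΣF_y = 0: T_P·sin47° + T_Q·sin39° = 100.
Substitute: T_P·(0.731354 + 0.877568·0.62932) = 100 → T_P = 77.9044 ≈ 77.90 N.
Then T_Q = 0.877568 × 77.9044 = 68.37 N.

T_P = 77.90 N, T_Q = 68.37 N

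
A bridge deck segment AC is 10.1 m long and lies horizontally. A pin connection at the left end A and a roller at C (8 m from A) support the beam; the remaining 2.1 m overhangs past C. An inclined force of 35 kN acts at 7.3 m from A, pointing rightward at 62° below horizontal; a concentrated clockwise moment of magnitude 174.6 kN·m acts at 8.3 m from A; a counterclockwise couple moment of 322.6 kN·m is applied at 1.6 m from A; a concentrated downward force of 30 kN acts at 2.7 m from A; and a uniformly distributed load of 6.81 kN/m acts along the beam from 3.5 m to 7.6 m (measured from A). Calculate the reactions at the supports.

Resultant of the distributed load: 6.81 × 4.1 = 27.921 kN at 5.55 m from A.
ΣM about A: C_y·8 − 35·sin62°·7.3 − 174.6 + 322.6 − 30·2.7 − (6.81·4.1)·5.55 = 0 → C_y = 313.555/8 = 39.1944 ≈ 39.19 kN.
ΣF_y = 0: A_y + 39.1944 − 35·sin62° − 30 − 6.81·4.1 = 0 → A_y = 49.63 kN.
ΣF_x = 0: A_x + 35·cos62° = 0 → A_x = -16.43 kN.

A_x = -16.43 kN, A_y = 49.63 kN, C_y = 39.19 kN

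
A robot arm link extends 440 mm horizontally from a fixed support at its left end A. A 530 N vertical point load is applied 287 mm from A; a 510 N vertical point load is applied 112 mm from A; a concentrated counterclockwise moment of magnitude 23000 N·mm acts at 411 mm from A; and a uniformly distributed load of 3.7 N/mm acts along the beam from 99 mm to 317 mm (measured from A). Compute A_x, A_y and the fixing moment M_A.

Resultant of the distributed load: 3.7 × 218 = 806.6 N at 208 mm from A.
ΣF_x = 0: A_x = 0.
ΣF_y = 0: A_y − 530 − 510 − 3.7·218 = 0 → A_y = 1847 N.
ΣM about A: M_A − 530·287 − 510·112 + 23000 − (3.7·218)·208 = 0 → M_A = 354000 N·mm.

A_x = 0, A_y = 1847 N, M_A = 354000 N·mm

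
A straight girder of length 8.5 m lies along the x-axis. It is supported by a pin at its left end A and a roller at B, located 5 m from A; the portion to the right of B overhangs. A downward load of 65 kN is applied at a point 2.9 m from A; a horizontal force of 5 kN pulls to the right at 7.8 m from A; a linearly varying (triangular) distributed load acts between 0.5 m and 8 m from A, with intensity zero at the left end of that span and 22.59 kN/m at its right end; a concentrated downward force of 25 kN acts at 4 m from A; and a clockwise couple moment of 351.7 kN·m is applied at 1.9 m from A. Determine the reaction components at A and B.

A_x = -5.000 kN, A_y = -46.51 kN, B_y = 221.2 kN

Resultant of the triangular load: ½ × 22.59 × 7.5 = 84.7125 kN, acting at 5.5 m from A (one-third of the span from the peak).
ΣM about A: B_y·5 − 65·2.9 − (½·22.59·7.5)·5.5 − 25·4 − 351.7 = 0 → B_y = 1106.11875/5 = 221.224 ≈ 221.2 kN.
ΣF_y = 0: A_y + 221.224 − 65 − ½·22.59·7.5 − 25 = 0 → A_y = -46.51 kN.
ΣF_x = 0: A_x + 5 = 0 → A_x = -5.000 kN.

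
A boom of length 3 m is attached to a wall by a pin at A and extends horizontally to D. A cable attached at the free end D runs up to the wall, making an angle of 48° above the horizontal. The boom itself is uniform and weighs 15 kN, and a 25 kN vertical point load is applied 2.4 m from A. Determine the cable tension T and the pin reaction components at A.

ΣM about A: T·sin48°·3 − 15·1.5 − 25·2.4 = 0 → T = 82.5/(3·0.743145) = 37.0049 ≈ 37.00 kN.
ΣF_x = 0: A_x − T·cos48° = 0 → A_x = 37.0049 × 0.669131 = 24.76 kN.
ΣF_y = 0: A_y + T·sin48° − 15 − 25 = 0 → A_y = 40 − 37.0049 × 0.743145 = 12.50 kN.

T = 37.00 kN, A_x = 24.76 kN, A_y = 12.50 kN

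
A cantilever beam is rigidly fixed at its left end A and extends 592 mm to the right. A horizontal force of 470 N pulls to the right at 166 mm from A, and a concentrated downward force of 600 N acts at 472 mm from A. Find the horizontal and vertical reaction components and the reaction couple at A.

ΣF_x = 0: A_x + 470 = 0 → A_x = -470.0 N.
ΣF_y = 0: A_y − 600 = 0 → A_y = 600.0 N.
ΣM about A: M_A − 600·472 = 0 → M_A = 283200 N·mm.

A_x = -470.0 N, A_y = 600.0 N, M_A = 283200 N·mm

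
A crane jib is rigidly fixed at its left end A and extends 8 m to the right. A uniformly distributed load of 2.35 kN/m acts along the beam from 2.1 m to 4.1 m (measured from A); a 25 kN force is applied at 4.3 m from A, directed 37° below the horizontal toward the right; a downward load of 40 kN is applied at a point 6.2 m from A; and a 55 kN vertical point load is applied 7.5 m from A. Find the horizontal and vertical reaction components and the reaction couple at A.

Resultant of the distributed load: 2.35 × 2 = 4.7 kN at 3.1 m from A.
ΣF_x = 0: A_x + 25·cos37° = 0 → A_x = -19.97 kN.
ΣF_y = 0: A_y − 2.35·2 − 25·sin37° − 40 − 55 = 0 → A_y = 114.7 kN.
ΣM about A: M_A − (2.35·2)·3.1 − 25·sin37°·4.3 − 40·6.2 − 55·7.5 = 0 → M_A = 739.8 kN·m.

A_x = -19.97 kN, A_y = 114.7 kN, M_A = 739.8 kN·m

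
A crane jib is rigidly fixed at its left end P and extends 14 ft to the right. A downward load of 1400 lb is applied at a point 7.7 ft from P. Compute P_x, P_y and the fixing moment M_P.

P_x = 0, P_y = 1400 lb, M_P = 10780 lb·ft

ΣF_x = 0: P_x = 0.
ΣF_y = 0: P_y − 1400 = 0 → P_y = 1400 lb.
ΣM about P: M_P − 1400·7.7 = 0 → M_P = 10780 lb·ft.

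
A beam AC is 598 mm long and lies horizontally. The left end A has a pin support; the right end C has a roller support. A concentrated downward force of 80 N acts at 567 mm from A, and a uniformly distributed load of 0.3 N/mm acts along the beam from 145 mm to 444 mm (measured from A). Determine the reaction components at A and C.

Resultant of the distributed load: 0.3 × 299 = 89.7 N at 294.5 mm from A.
Moments about A: C_y·598 − 80·567 − (0.3·299)·294.5 = 0 → C_y = 71776.65/598 = 120.028 ≈ 120.0 N.
ΣF_y = 0: A_y + 120.028 − 80 − 0.3·299 = 0 → A_y = 49.67 N.
ΣF_x = 0: no horizontal applied forces, so A_x = 0.

A_x = 0, A_y = 49.67 N, C_y = 120.0 N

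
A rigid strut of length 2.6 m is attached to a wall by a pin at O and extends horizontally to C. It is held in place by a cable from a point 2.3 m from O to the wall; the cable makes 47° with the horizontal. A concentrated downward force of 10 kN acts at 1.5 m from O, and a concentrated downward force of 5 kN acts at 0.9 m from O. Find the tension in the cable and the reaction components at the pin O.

T = 11.59 kN, O_x = 7.906 kN, O_y = 6.522 kN

ΣM about O: T·sin47°·2.3 − 10·1.5 − 5·0.9 = 0 → T = 19.5/(2.3·0.731354) = 11.5926 ≈ 11.59 kN.
ΣF_x = 0: O_x − T·cos47° = 0 → O_x = 11.5926 × 0.681998 = 7.906 kN.
ΣF_y = 0: O_y + T·sin47° − 10 − 5 = 0 → O_y = 15 − 11.5926 × 0.731354 = 6.522 kN.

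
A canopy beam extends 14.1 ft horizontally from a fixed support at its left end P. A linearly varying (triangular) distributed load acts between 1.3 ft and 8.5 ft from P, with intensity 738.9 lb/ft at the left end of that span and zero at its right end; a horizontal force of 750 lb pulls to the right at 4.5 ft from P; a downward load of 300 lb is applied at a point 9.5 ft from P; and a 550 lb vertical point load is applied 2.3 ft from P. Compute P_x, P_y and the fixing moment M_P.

P_x = -750.0 lb, P_y = 3510 lb, M_P = 13960 lb·ft

Resultant of the triangular load: ½ × 738.9 × 7.2 = 2660.04 lb, acting at 3.7 ft from P (one-third of the span from the peak).
ΣF_x = 0: P_x + 750 = 0 → P_x = -750.0 lb.
ΣF_y = 0: P_y − ½·738.9·7.2 − 300 − 550 = 0 → P_y = 3510 lb.
ΣM about P: M_P − (½·738.9·7.2)·3.7 − 300·9.5 − 550·2.3 = 0 → M_P = 13960 lb·ft.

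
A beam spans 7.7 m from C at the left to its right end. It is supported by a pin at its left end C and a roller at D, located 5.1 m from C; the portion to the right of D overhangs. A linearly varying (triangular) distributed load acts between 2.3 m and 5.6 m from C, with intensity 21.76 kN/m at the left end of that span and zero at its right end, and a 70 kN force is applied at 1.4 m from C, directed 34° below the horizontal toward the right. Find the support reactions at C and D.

Resultant of the triangular load: ½ × 21.76 × 3.3 = 35.904 kN, acting at 3.4 m from C (one-third of the span from the peak).
Moments about C: D_y·5.1 − (½·21.76·3.3)·3.4 − 70·sin34°·1.4 = 0 → D_y = 176.875/5.1 = 34.6814 ≈ 34.68 kN.
ΣF_y = 0: C_y + 34.6814 − ½·21.76·3.3 − 70·sin34° = 0 → C_y = 40.37 kN.
ΣF_x = 0: C_x + 70·cos34° = 0 → C_x = -58.03 kN.

C_x = -58.03 kN, C_y = 40.37 kN, D_y = 34.68 kN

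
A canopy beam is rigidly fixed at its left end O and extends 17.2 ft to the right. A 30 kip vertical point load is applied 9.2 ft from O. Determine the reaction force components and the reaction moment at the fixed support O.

ΣF_x = 0: O_x = 0.
ΣF_y = 0: O_y − 30 = 0 → O_y = 30.00 kip.
ΣM about O: M_O − 30·9.2 = 0 → M_O = 276.0 kip·ft.

O_x = 0, O_y = 30.00 kip, M_O = 276.0 kip·ft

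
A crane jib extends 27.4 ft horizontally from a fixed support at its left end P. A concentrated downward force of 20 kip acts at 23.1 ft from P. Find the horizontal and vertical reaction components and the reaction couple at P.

P_x = 0, P_y = 20.00 kip, M_P = 462.0 kip·ft

ΣF_x = 0: P_x = 0.
ΣF_y = 0: P_y − 20 = 0 → P_y = 20.00 kip.
ΣM about P: M_P − 20·23.1 = 0 → M_P = 462.0 kip·ft.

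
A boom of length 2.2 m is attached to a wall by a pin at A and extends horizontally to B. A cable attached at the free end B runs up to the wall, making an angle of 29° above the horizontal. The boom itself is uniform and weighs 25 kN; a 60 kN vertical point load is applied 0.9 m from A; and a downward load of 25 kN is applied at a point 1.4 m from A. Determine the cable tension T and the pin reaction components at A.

T = 109.2 kN, A_x = 95.53 kN, A_y = 57.05 kN

ΣM about A: T·sin29°·2.2 − 25·1.1 − 60·0.9 − 25·1.4 = 0 → T = 116.5/(2.2·0.48481) = 109.227 ≈ 109.2 kN.
ΣF_x = 0: A_x − T·cos29° = 0 → A_x = 109.227 × 0.87462 = 95.53 kN.
ΣF_y = 0: A_y + T·sin29° − 25 − 60 − 25 = 0 → A_y = 110 − 109.227 × 0.48481 = 57.05 kN.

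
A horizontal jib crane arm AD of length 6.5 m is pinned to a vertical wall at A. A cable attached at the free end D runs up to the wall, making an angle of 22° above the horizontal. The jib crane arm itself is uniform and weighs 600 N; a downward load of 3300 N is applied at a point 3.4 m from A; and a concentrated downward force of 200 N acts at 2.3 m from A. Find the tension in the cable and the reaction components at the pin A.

T = 5598 N, A_x = 5190 N, A_y = 2003 N

ΣM about A: T·sin22°·6.5 − 600·3.25 − 3300·3.4 − 200·2.3 = 0 → T = 13630/(6.5·0.374607) = 5597.66 ≈ 5598 N.
ΣF_x = 0: A_x − T·cos22° = 0 → A_x = 5597.66 × 0.927184 = 5190 N.
ΣF_y = 0: A_y + T·sin22° − 600 − 3300 − 200 = 0 → A_y = 4100 − 5597.66 × 0.374607 = 2003 N.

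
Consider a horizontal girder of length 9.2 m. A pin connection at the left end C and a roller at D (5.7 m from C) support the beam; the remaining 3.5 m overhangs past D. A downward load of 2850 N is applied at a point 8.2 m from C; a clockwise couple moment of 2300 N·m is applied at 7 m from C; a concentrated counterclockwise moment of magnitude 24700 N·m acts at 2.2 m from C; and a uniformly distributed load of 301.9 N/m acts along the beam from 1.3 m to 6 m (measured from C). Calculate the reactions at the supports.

C_x = 0, C_y = 3190 N, D_y = 1079 N

Resultant of the distributed load: 301.9 × 4.7 = 1418.93 N at 3.65 m from C.
ΣM about C: D_y·5.7 − 2850·8.2 − 2300 + 24700 − (301.9·4.7)·3.65 = 0 → D_y = 6149.0945/5.7 = 1078.79 ≈ 1079 N.
ΣF_y = 0: C_y + 1078.79 − 2850 − 301.9·4.7 = 0 → C_y = 3190 N.
ΣF_x = 0: no horizontal applied forces, so C_x = 0.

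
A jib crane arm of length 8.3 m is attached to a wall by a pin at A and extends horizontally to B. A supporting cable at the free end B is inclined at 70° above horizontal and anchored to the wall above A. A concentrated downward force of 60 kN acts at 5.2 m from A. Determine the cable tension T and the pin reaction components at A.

ΣM about A: T·sin70°·8.3 − 60·5.2 = 0 → T = 312/(8.3·0.939693) = 40.0028 ≈ 40.00 kN.
ΣF_x = 0: A_x − T·cos70° = 0 → A_x = 40.0028 × 0.34202 = 13.68 kN.
ΣF_y = 0: A_y + T·sin70° − 60 = 0 → A_y = 60 − 40.0028 × 0.939693 = 22.41 kN.

T = 40.00 kN, A_x = 13.68 kN, A_y = 22.41 kN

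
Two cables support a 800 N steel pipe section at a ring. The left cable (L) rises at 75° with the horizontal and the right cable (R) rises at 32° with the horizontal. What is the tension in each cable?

T_L = 709.4 N, T_R = 216.5 N

ΣF_x = 0: −T_L·cos75° + T_R·cos32° = 0 → T_R = 0.305194·T_L.
ΣF_y = 0: T_L·sin75° + T_R·sin32° = 800.
Substitute: T_L·(0.965926 + 0.305194·0.529919) = 800 → T_L = 709.437 ≈ 709.4 N.
Then T_R = 0.305194 × 709.437 = 216.5 N.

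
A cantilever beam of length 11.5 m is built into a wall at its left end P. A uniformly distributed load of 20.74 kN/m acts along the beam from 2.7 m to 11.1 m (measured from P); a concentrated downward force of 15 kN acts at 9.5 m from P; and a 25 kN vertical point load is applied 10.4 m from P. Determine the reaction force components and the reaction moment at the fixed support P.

Resultant of the distributed load: 20.74 × 8.4 = 174.216 kN at 6.9 m from P.
ΣF_x = 0: P_x = 0.
ΣF_y = 0: P_y − 20.74·8.4 − 15 − 25 = 0 → P_y = 214.2 kN.
ΣM about P: M_P − (20.74·8.4)·6.9 − 15·9.5 − 25·10.4 = 0 → M_P = 1605 kN·m.

P_x = 0, P_y = 214.2 kN, M_P = 1605 kN·m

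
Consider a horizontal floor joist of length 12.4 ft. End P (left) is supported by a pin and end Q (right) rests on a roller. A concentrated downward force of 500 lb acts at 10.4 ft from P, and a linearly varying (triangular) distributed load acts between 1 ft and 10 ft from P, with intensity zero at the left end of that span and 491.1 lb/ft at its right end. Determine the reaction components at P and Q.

Resultant of the triangular load: ½ × 491.1 × 9 = 2209.95 lb, acting at 7 ft from P (one-third of the span from the peak).
ΣM about P: Q_y·12.4 − 500·10.4 − (½·491.1·9)·7 = 0 → Q_y = 20669.65/12.4 = 1666.91 ≈ 1667 lb.
ΣF_y = 0: P_y + 1666.91 − 500 − ½·491.1·9 = 0 → P_y = 1043 lb.
ΣF_x = 0: no horizontal applied forces, so P_x = 0.

P_x = 0, P_y = 1043 lb, Q_y = 1667 lb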